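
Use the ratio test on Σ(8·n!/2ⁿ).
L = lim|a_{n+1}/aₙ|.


aₙ = 8·n!/2^n
a_{n+1}/aₙ = (n+1)!/2^(n+1) × 2^n/n!  (constant 8 cancels)
= (n+1)/2
L = lim(n→∞) (n+1)/2 = ∞
L > 1 → series DIVERGES

Diverges (ratio test: L = ∞ > 1)


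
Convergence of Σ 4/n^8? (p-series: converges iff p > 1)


p-series test: Σ c/n^p converges if p > 1, diverges if p ≤ 1 (constant c > 0 doesn't affect convergence).
p = 8
8 > 1 → CONVERGES

Converges (p = 8 > 1)


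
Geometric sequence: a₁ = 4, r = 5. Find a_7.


aₙ = a₁·r^(n-1)
= 4×5^6
= 4×15625
= 62500

a_7 = 62500


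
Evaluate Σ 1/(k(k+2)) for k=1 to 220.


1/(k(k+2)) = (1/2)·(1/k - 1/(k+2)) (partial fractions)
Telescoping: Σ = (1/2)·(1 + 1/2 - 1/221 - 1/222) = 36575/49062

Sum = 36575/49062


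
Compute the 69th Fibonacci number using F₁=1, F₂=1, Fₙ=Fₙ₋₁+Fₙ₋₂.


Fibonacci sequence: 1, 1, 2, 3, 5, 8, 13, 21, 34, 55, 89, ...
F(69) = 117669030460994

F(69) = 117669030460994


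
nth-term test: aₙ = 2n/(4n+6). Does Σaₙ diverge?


lim(n→∞) 2n/(4n+6) = 2/4 = 1/2  (divide numerator and denominator by n)
lim aₙ = 1/2 ≠ 0 → series DIVERGES

Diverges (lim aₙ = 1/2 ≠ 0)


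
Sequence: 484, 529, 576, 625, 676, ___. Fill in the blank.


Pattern: perfect squares: n²
Terms: 484, 529, 576, 625, 676
Next term = 729

Next term = 729


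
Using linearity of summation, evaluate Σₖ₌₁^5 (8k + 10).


Σ(8k+10) = 8·Σk + 10·n
= 8·15 + 10·5
= 120 + 50 = 170

Σ = 170


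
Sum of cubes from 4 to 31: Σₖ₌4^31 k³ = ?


Σₖ₌4^31 k³ = [31·32/2]² − [3·4/2]²
= 246016 − 36 = 245980

Σk³ = 245980


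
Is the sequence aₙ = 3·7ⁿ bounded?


aₙ = 3·7ⁿ → as n→∞, aₙ→∞ (since base 7 > 1)
No finite upper bound exists
The sequence is UNBOUNDED

Unbounded (aₙ → ∞ as n → ∞)


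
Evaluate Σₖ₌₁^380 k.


n(n+1)/2 = 380×381/2 = 144780/2 = 72390

Σk = 72390


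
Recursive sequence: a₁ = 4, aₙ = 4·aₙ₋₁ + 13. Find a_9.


Computing step by step:
a_1 = 4
a_2 = 29
a_3 = 129
a_4 = 529
a_5 = 2129
a_6 = 8529
a_7 = 34129
a_8 = 136529
a_9 = 546129


a_9 = 546129


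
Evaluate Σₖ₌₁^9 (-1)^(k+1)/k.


S = 1 - 1/2 + 1/3 - 1/4 + 1/5 - 1/6 + 1/7 - 1/8 ± ...
= 0.7456
(Full series converges to +ln(2) ≈ +0.6931)

S_9 = 0.7456


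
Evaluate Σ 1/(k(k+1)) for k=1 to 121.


1/(k(k+1)) = 1/k - 1/(k+1) (partial fractions)
Telescoping: Σ = 1 - 1/122 = 121/122

Sum = 121/122


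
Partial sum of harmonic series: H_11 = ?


H_11 = 1/1 + 1/2 + 1/3 + ... + 1/11
= 83711/27720
≈ 3.0199

H_11 = 83711/27720 ≈ 3.0199


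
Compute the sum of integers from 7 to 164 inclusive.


Σₖ₌7^164 k = Σₖ₌₁^164 k − Σₖ₌₁^6 k
= 164·165/2 − 6·7/2
= 13530 − 21 = 13509

Σk = 13509


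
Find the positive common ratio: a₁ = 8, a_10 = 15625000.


r^(n-1) = aₙ/a₁
r^9 = 15625000/8 = 1953125
r = 1953125^(1/9)
= 5

r = 5


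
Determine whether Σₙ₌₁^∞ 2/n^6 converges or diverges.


p-series test: Σ c/n^p converges if p > 1, diverges if p ≤ 1 (constant c > 0 doesn't affect convergence).
p = 6
6 > 1 → CONVERGES

Converges (p = 6 > 1)


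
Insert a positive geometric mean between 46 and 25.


GM = √(46×25) = √1150 = 33.9116

GM = 33.9116


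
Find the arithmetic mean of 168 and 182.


AM = (168 + 182)/2 = 350/2 = 175

AM = 175


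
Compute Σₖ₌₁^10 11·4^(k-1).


Sₙ = 11×(4^10 - 1)/(4 - 1)
= 11×(1048576 - 1)/3
= 11×1048575/3
= 3844775

S_10 = 3844775


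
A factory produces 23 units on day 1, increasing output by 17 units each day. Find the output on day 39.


aₙ = a₁ + (n-1)d
= 23 + (39-1)×17
= 23 + 646
= 669

a_39 = 669


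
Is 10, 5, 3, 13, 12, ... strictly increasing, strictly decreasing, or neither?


Differences: -5, -2, 10, -1
Difference at position 3 is +10 (> 0) but position 1 is -5 (< 0) — sequence both rises and falls
→ NOT monotonic

Not monotonic


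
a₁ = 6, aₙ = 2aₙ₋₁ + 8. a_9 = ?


Computing step by step:
a_1 = 6
a_2 = 20
a_3 = 48
a_4 = 104
a_5 = 216
a_6 = 440
a_7 = 888
a_8 = 1784
a_9 = 3576


a_9 = 3576


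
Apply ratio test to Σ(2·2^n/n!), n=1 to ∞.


aₙ = 2·2^n/n!
a_{n+1}/aₙ = 2^(n+1)/(n+1)! × n!/2^n  (constant 2 cancels)
= 2/(n+1)
L = lim(n→∞) 2/(n+1) = 0
L < 1 → series CONVERGES

Converges (ratio test: L = 0 < 1)


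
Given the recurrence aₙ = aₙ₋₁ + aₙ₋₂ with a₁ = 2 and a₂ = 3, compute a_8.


Computing iteratively: 2, 3, 5, 8, 13, 21, 34, 55
a_8 = 55

a_8 = 55


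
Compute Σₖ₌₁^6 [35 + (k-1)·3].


aₙ = 35 + (6-1)×3 = 50
Sₙ = n(a₁+aₙ)/2 = 6×(35+50)/2
= 6×85/2 = 255

S_6 = 255


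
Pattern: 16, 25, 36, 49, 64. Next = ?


Pattern: perfect squares: n²
Terms: 16, 25, 36, 49, 64
Next term = 81

Next term = 81


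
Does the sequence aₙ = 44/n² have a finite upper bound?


a₁ = 44, a₂ = 44/4, a₃ = 44/9, ...
0 < aₙ ≤ 44 for all n ≥ 1
The sequence IS bounded

Bounded (0 < aₙ ≤ 44)


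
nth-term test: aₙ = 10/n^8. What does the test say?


lim(n→∞) 10/n^8 = 0
lim aₙ = 0 → nth-term test is INCONCLUSIVE
(Need other tests; this is actually a convergent p-series with p=8 > 1)

Inconclusive (lim aₙ = 0; need another test)


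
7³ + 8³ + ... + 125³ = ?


Σₖ₌7^125 k³ = [125·126/2]² − [6·7/2]²
= 62015625 − 441 = 62015184

Σk³ = 62015184


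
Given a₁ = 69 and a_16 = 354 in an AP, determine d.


d = (aₙ - a₁)/(n-1)
= (354 - 69)/(16-1)
= 285/15 = 19

d = 19


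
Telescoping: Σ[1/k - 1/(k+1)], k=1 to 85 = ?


Telescoping: adjacent terms cancel.
= 1/1 - 1/86
= 1 - 1/86 = 85/86

Sum = 85/86


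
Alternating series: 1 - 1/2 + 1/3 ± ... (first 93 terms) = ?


S = 1 - 1/2 + 1/3 - 1/4 + 1/5 - 1/6 + 1/7 - 1/8 ± ...
= 0.6985
(Full series converges to +ln(2) ≈ +0.6931)

S_93 = 0.6985


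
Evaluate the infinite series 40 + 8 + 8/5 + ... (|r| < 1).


S∞ = a₁/(1-r) = 40/(1 - 1/5)
= 40/(4/5)
= 50

S∞ = 50


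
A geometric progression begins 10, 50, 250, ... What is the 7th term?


aₙ = a₁·r^(n-1)
= 10×5^6
= 10×15625
= 156250

a_7 = 156250


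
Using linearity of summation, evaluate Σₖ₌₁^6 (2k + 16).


Σ(2k+16) = 2·Σk + 16·n
= 2·21 + 16·6
= 42 + 96 = 138

Σ = 138


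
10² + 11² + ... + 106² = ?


Σₖ₌10^106 k² = Σₖ₌₁^106 k² − Σₖ₌₁^9 k²
= 106·107·213/6 − 9·10·19/6
= 402641 − 285 = 402356

Σk² = 402356


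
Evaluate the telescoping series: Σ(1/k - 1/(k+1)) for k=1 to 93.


Telescoping: adjacent terms cancel.
= 1/1 - 1/94
= 1 - 1/94 = 93/94

Sum = 93/94


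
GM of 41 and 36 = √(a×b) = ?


GM = √(41×36) = √1476 = 38.4187

GM = 38.4187


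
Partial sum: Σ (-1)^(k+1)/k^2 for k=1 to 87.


S = 1 - 1/4 + 1/9 - 1/16 + 1/25 - 1/36 + 1/49 - 1/64 ± ...
= 0.8225
(Full series converges to +π²/12 ≈ +0.8225)

S_87 = 0.8225


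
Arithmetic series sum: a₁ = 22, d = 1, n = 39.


aₙ = 22 + (39-1)×1 = 60
Sₙ = n(a₁+aₙ)/2 = 39×(22+60)/2
= 39×82/2 = 1599

S_39 = 1599


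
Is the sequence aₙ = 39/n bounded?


a₁ = 39, a₂ = 39/2, a₃ = 39/3, ...
0 < aₙ ≤ 39 for all n ≥ 1
Lower bound: 0, Upper bound: 39
The sequence IS bounded

Bounded (0 < aₙ ≤ 39)


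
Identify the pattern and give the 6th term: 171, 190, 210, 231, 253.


Pattern: triangular numbers: n(n+1)/2
Terms: 171, 190, 210, 231, 253
Next term = 276

Next term = 276


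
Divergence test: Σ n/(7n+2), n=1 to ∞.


lim(n→∞) n/(7n+2) = 1/7 = 1/7  (divide numerator and denominator by n)
lim aₙ = 1/7 ≠ 0 → series DIVERGES

Diverges (lim aₙ = 1/7 ≠ 0)


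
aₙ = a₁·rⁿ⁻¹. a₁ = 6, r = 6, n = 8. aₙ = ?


aₙ = a₁·r^(n-1)
= 6×6^7
= 6×279936
= 1679616

a_8 = 1679616


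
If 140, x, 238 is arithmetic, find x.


AM = (140 + 238)/2 = 378/2 = 189

AM = 189


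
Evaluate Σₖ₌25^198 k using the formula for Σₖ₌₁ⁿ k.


Σₖ₌25^198 k = Σₖ₌₁^198 k − Σₖ₌₁^24 k
= 198·199/2 − 24·25/2
= 19701 − 300 = 19401

Σk = 19401


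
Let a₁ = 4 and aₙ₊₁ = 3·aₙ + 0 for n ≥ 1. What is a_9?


Computing step by step:
a_1 = 4
a_2 = 12
a_3 = 36
a_4 = 108
a_5 = 324
a_6 = 972
a_7 = 2916
a_8 = 8748
a_9 = 26244


a_9 = 26244


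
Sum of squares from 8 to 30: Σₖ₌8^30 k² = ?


Σₖ₌8^30 k² = Σₖ₌₁^30 k² − Σₖ₌₁^7 k²
= 30·31·61/6 − 7·8·15/6
= 9455 − 140 = 9315

Σk² = 9315


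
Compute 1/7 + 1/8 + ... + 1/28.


Σₖ₌7^28 1/k = 1/7 + 1/8 + 1/9 + ... + 1/28
= 118636677563/80313433200
≈ 1.4772

Sum = 118636677563/80313433200 ≈ 1.4772


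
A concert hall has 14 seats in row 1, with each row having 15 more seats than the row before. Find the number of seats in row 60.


aₙ = a₁ + (n-1)d
= 14 + (60-1)×15
= 14 + 885
= 899

a_60 = 899


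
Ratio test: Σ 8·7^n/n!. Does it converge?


aₙ = 8·7^n/n!
a_{n+1}/aₙ = 7^(n+1)/(n+1)! × n!/7^n  (constant 8 cancels)
= 7/(n+1)
L = lim(n→∞) 7/(n+1) = 0
L < 1 → series CONVERGES

Converges (ratio test: L = 0 < 1)


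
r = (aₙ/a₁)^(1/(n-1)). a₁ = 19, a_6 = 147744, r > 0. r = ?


r^(n-1) = aₙ/a₁
r^5 = 147744/19 = 7776
r = 7776^(1/5)
= 6

r = 6


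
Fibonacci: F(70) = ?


Fibonacci sequence: 1, 1, 2, 3, 5, 8, 13, 21, 34, 55, 89, ...
F(70) = 190392490709135

F(70) = 190392490709135


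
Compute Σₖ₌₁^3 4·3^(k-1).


Sₙ = 4×(3^3 - 1)/(3 - 1)
= 4×(27 - 1)/2
= 4×26/2
= 52

S_3 = 52


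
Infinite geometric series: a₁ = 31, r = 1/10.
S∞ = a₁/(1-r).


S∞ = a₁/(1-r) = 31/(1 - 1/10)
= 31/(9/10)
= 310/9

S∞ = 310/9


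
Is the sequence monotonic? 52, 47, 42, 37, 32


Differences: -5, -5, -5, -5
All differences < 0 → strictly DECREASING

Monotonically decreasing


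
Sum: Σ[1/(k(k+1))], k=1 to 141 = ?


1/(k(k+1)) = 1/k - 1/(k+1) (partial fractions)
Telescoping: Σ = 1 - 1/142 = 141/142

Sum = 141/142


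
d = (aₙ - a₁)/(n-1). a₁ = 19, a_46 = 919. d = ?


d = (aₙ - a₁)/(n-1)
= (919 - 19)/(46-1)
= 900/45 = 20

d = 20


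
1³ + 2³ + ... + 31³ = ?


n(n+1)/2 = 31×32/2 = 496
Σk³ = 496² = 246016

Σk³ = 246016


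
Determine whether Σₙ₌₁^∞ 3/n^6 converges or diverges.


p-series test: Σ c/n^p converges if p > 1, diverges if p ≤ 1 (constant c > 0 doesn't affect convergence).
p = 6
6 > 1 → CONVERGES

Converges (p = 6 > 1)


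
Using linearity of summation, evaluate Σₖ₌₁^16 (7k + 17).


Σ(7k+17) = 7·Σk + 17·n
= 7·136 + 17·16
= 952 + 272 = 1224

Σ = 1224


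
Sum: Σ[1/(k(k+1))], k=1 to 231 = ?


1/(k(k+1)) = 1/k - 1/(k+1) (partial fractions)
Telescoping: Σ = 1 - 1/232 = 231/232

Sum = 231/232


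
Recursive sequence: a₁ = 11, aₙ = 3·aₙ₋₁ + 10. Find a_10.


Computing step by step:
a_1 = 11
a_2 = 43
a_3 = 139
a_4 = 427
a_5 = 1291
a_6 = 3883
a_7 = 11659
a_8 = 34987
a_9 = 104971
a_10 = 314923


a_10 = 314923


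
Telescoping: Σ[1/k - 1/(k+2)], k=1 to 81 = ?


Telescoping with gap 2: two head and two tail terms survive.
= (1 + 1/2) - (1/82 + 1/83)
= 3/2 - 1/82 - 1/83 = 5022/3403

Sum = 5022/3403


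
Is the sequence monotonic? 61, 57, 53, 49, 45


Differences: -4, -4, -4, -4
All differences < 0 → strictly DECREASING

Monotonically decreasing


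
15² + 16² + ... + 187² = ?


Σₖ₌15^187 k² = Σₖ₌₁^187 k² − Σₖ₌₁^14 k²
= 187·188·375/6 − 14·15·29/6
= 2197250 − 1015 = 2196235

Σk² = 2196235


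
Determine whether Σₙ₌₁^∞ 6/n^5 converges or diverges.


p-series test: Σ c/n^p converges if p > 1, diverges if p ≤ 1 (constant c > 0 doesn't affect convergence).
p = 5
5 > 1 → CONVERGES

Converges (p = 5 > 1)


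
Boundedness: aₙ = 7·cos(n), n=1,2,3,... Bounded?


For all n, -1 ≤ cos(n) ≤ 1, so -7 ≤ 7·cos(n) ≤ 7
Lower bound: -7, Upper bound: 7
The sequence IS bounded

Bounded (-7 ≤ aₙ ≤ 7)


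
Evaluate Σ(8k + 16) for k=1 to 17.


Σ(8k+16) = 8·Σk + 16·n
= 8·153 + 16·17
= 1224 + 272 = 1496

Σ = 1496


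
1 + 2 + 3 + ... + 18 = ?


n(n+1)/2 = 18×19/2 = 342/2 = 171

Σk = 171


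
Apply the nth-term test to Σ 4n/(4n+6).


lim(n→∞) 4n/(4n+6) = 4/4 = 1  (divide numerator and denominator by n)
lim aₙ = 1 ≠ 0 → series DIVERGES

Diverges (lim aₙ = 1 ≠ 0)


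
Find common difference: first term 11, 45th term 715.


d = (aₙ - a₁)/(n-1)
= (715 - 11)/(45-1)
= 704/44 = 16

d = 16


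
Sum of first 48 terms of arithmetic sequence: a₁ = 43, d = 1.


aₙ = 43 + (48-1)×1 = 90
Sₙ = n(a₁+aₙ)/2 = 48×(43+90)/2
= 48×133/2 = 3192

S_48 = 3192


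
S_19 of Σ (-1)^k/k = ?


S = -1 + 1/2 - 1/3 + 1/4 - 1/5 + 1/6 - 1/7 + 1/8 ± ...
= -0.7188
(Full series converges to -ln(2) ≈ -0.6931)

S_19 = -0.7188


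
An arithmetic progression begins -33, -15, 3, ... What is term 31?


aₙ = a₁ + (n-1)d
= -33 + (31-1)×18
= -33 + 540
= 507

a_31 = 507


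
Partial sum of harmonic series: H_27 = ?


H_27 = 1/1 + 1/2 + 1/3 + ... + 1/27
= 312536252003/80313433200
≈ 3.8915

H_27 = 312536252003/80313433200 ≈ 3.8915


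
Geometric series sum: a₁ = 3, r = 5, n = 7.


Sₙ = 3×(5^7 - 1)/(5 - 1)
= 3×(78125 - 1)/4
= 3×78124/4
= 58593

S_7 = 58593


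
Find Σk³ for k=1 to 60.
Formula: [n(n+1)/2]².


n(n+1)/2 = 60×61/2 = 1830
Σk³ = 1830² = 3348900

Σk³ = 3348900


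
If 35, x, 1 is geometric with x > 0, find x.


GM = √(35×1) = √35 = 5.9161

GM = 5.9161


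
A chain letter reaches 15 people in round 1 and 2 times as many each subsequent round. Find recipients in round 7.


aₙ = a₁·r^(n-1)
= 15×2^6
= 15×64
= 960

a_7 = 960


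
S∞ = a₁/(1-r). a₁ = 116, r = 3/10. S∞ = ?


S∞ = a₁/(1-r) = 116/(1 - 3/10)
= 116/(7/10)
= 1160/7

S∞ = 1160/7


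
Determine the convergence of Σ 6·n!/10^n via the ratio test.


aₙ = 6·n!/10^n
a_{n+1}/aₙ = (n+1)!/10^(n+1) × 10^n/n!  (constant 6 cancels)
= (n+1)/10
L = lim(n→∞) (n+1)/10 = ∞
L > 1 → series DIVERGES

Diverges (ratio test: L = ∞ > 1)


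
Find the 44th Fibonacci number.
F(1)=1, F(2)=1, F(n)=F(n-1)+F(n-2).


Fibonacci sequence: 1, 1, 2, 3, 5, 8, 13, 21, 34, 55, 89, ...
F(44) = 701408733

F(44) = 701408733


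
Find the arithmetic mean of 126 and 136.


AM = (126 + 136)/2 = 262/2 = 131

AM = 131


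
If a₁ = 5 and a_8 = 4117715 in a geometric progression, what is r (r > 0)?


r^(n-1) = aₙ/a₁
r^7 = 4117715/5 = 823543
r = 823543^(1/7)
= 7

r = 7


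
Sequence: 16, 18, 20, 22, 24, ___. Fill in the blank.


Pattern: arithmetic (d=2)
Terms: 16, 18, 20, 22, 24
Next term = 26

Next term = 26


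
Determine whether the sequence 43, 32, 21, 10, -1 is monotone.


Differences: -11, -11, -11, -11
All differences < 0 → strictly DECREASING

Monotonically decreasing


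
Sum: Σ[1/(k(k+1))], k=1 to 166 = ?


1/(k(k+1)) = 1/k - 1/(k+1) (partial fractions)
Telescoping: Σ = 1 - 1/167 = 166/167

Sum = 166/167


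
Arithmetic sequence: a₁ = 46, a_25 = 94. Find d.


d = (aₙ - a₁)/(n-1)
= (94 - 46)/(25-1)
= 48/24 = 2

d = 2


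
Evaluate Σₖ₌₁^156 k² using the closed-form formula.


n = 156
n(n+1)(2n+1)/6 = 156×157×313/6
= 7665996/6 = 1277666

Σk² = 1277666


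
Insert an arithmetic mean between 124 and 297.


AM = (124 + 297)/2 = 421/2 = 210.5

AM = 210.5


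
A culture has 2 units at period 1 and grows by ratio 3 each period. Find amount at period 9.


aₙ = a₁·r^(n-1)
= 2×3^8
= 2×6561
= 13122

a_9 = 13122


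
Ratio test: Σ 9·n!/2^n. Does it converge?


aₙ = 9·n!/2^n
a_{n+1}/aₙ = (n+1)!/2^(n+1) × 2^n/n!  (constant 9 cancels)
= (n+1)/2
L = lim(n→∞) (n+1)/2 = ∞
L > 1 → series DIVERGES

Diverges (ratio test: L = ∞ > 1)


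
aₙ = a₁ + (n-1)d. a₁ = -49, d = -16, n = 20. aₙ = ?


aₙ = a₁ + (n-1)d
= -49 + (20-1)×-16
= -49 - 304
= -353

a_20 = -353


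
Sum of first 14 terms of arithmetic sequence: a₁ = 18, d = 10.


aₙ = 18 + (14-1)×10 = 148
Sₙ = n(a₁+aₙ)/2 = 14×(18+148)/2
= 14×166/2 = 1162

S_14 = 1162


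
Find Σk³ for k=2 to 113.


Σₖ₌2^113 k³ = [113·114/2]² − [1·2/2]²
= 41486481 − 1 = 41486480

Σk³ = 41486480


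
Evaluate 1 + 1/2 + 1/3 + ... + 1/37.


H_37 = 1/1 + 1/2 + 1/3 + ... + 1/37
= 2040798836801833/485721041551200
≈ 4.2016

H_37 = 2040798836801833/485721041551200 ≈ 4.2016


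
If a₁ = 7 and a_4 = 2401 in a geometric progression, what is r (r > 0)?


r^(n-1) = aₙ/a₁
r^3 = 2401/7 = 343
r = 343^(1/3)
= 7

r = 7


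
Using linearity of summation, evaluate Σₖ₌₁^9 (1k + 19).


Σ(1k+19) = 1·Σk + 19·n
= 1·45 + 19·9
= 45 + 171 = 216

Σ = 216


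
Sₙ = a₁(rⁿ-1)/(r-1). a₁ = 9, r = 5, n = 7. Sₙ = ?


Sₙ = 9×(5^7 - 1)/(5 - 1)
= 9×(78125 - 1)/4
= 9×78124/4
= 175779

S_7 = 175779


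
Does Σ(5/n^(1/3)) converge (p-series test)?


p-series test: Σ c/n^p converges if p > 1, diverges if p ≤ 1 (constant c > 0 doesn't affect convergence).
p = 1/3
1/3 ≤ 1 → DIVERGES

Diverges (p = 1/3 ≤ 1)


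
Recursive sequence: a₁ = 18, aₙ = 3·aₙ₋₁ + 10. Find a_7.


Computing step by step:
a_1 = 18
a_2 = 64
a_3 = 202
a_4 = 616
a_5 = 1858
a_6 = 5584
a_7 = 16762


a_7 = 16762


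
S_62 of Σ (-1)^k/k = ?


S = -1 + 1/2 - 1/3 + 1/4 - 1/5 + 1/6 - 1/7 + 1/8 ± ...
= -0.6851
(Full series converges to -ln(2) ≈ -0.6931)

S_62 = -0.6851


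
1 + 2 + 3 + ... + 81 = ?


n(n+1)/2 = 81×82/2 = 6642/2 = 3321

Σk = 3321


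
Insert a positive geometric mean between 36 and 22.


GM = √(36×22) = √792 = 28.1425

GM = 28.1425


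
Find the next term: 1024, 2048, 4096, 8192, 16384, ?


Pattern: powers of 2: 2ⁿ
Terms: 1024, 2048, 4096, 8192, 16384
Next term = 32768

Next term = 32768


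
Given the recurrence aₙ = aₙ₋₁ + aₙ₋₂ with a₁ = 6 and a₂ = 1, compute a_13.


Computing iteratively: 6, 1, 7, 8, 15, 23, 38, 61, 99, 160, 259, 419, ...
a_13 = 678

a_13 = 678


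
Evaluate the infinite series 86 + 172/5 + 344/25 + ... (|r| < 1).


S∞ = a₁/(1-r) = 86/(1 - 2/5)
= 86/(3/5)
= 430/3

S∞ = 430/3


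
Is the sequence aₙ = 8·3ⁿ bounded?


aₙ = 8·3ⁿ → as n→∞, aₙ→∞ (since base 3 > 1)
No finite upper bound exists
The sequence is UNBOUNDED

Unbounded (aₙ → ∞ as n → ∞)


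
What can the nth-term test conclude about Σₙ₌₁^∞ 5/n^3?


lim(n→∞) 5/n^3 = 0
lim aₙ = 0 → nth-term test is INCONCLUSIVE
(Need other tests; this is actually a convergent p-series with p=3 > 1)

Inconclusive (lim aₙ = 0; need another test)


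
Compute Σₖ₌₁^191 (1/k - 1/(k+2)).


Telescoping with gap 2: two head and two tail terms survive.
= (1 + 1/2) - (1/192 + 1/193)
= 3/2 - 1/192 - 1/193 = 55199/37056

Sum = 55199/37056


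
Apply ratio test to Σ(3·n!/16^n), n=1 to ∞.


aₙ = 3·n!/16^n
a_{n+1}/aₙ = (n+1)!/16^(n+1) × 16^n/n!  (constant 3 cancels)
= (n+1)/16
L = lim(n→∞) (n+1)/16 = ∞
L > 1 → series DIVERGES

Diverges (ratio test: L = ∞ > 1)


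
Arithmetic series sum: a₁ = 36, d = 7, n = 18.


aₙ = 36 + (18-1)×7 = 155
Sₙ = n(a₁+aₙ)/2 = 18×(36+155)/2
= 18×191/2 = 1719

S_18 = 1719


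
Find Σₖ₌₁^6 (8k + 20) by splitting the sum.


Σ(8k+20) = 8·Σk + 20·n
= 8·21 + 20·6
= 168 + 120 = 288

Σ = 288


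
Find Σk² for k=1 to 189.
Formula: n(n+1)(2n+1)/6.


n = 189
n(n+1)(2n+1)/6 = 189×190×379/6
= 13609890/6 = 2268315

Σk² = 2268315


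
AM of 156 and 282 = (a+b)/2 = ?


AM = (156 + 282)/2 = 438/2 = 219

AM = 219


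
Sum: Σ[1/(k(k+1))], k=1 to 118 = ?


1/(k(k+1)) = 1/k - 1/(k+1) (partial fractions)
Telescoping: Σ = 1 - 1/119 = 118/119

Sum = 118/119


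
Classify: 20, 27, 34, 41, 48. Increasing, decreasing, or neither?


Differences: 7, 7, 7, 7
All differences > 0 → strictly INCREASING

Monotonically increasing


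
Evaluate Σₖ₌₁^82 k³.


n(n+1)/2 = 82×83/2 = 3403
Σk³ = 3403² = 11580409

Σk³ = 11580409


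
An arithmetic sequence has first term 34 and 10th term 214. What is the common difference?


d = (aₙ - a₁)/(n-1)
= (214 - 34)/(10-1)
= 180/9 = 20

d = 20


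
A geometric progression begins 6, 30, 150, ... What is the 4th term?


aₙ = a₁·r^(n-1)
= 6×5^3
= 6×125
= 750

a_4 = 750


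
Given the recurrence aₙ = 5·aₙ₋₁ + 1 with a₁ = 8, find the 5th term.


Computing step by step:
a_1 = 8
a_2 = 41
a_3 = 206
a_4 = 1031
a_5 = 5156


a_5 = 5156


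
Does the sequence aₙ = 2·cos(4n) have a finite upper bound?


For all n, -1 ≤ cos(4n) ≤ 1, so -2 ≤ 2·cos(4n) ≤ 2
Lower bound: -2, Upper bound: 2
The sequence IS bounded

Bounded (-2 ≤ aₙ ≤ 2)


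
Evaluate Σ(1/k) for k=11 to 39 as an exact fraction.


Σₖ₌11^39 1/k = 1/11 + 1/12 + 1/13 + ... + 1/39
= 91910549166739/69388720221600
≈ 1.3246

Sum = 91910549166739/69388720221600 ≈ 1.3246


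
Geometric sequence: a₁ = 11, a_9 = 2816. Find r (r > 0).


r^(n-1) = aₙ/a₁
r^8 = 2816/11 = 256
r = 256^(1/8)
= ±2; taking r > 0 gives r = 2

r = 2


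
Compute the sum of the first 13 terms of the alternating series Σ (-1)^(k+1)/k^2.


S = 1 - 1/4 + 1/9 - 1/16 + 1/25 - 1/36 + 1/49 - 1/64 ± ...
= 0.8252
(Full series converges to +π²/12 ≈ +0.8225)

S_13 = 0.8252


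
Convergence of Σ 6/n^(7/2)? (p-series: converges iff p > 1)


p-series test: Σ c/n^p converges if p > 1, diverges if p ≤ 1 (constant c > 0 doesn't affect convergence).
p = 7/2
7/2 > 1 → CONVERGES

Converges (p = 7/2 > 1)


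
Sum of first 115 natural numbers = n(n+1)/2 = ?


n(n+1)/2 = 115×116/2 = 13340/2 = 6670

Σk = 6670


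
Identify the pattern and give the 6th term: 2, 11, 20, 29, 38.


Pattern: arithmetic (d=9)
Terms: 2, 11, 20, 29, 38
Next term = 47

Next term = 47


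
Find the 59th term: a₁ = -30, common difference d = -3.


aₙ = a₁ + (n-1)d
= -30 + (59-1)×-3
= -30 - 174
= -204

a_59 = -204


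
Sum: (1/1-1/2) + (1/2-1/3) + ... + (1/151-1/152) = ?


Telescoping: adjacent terms cancel.
= 1/1 - 1/152
= 1 - 1/152 = 151/152

Sum = 151/152


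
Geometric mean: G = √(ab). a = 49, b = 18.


GM = √(49×18) = √882 = 29.6985

GM = 29.6985


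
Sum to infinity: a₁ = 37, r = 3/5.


S∞ = a₁/(1-r) = 37/(1 - 3/5)
= 37/(2/5)
= 185/2

S∞ = 185/2


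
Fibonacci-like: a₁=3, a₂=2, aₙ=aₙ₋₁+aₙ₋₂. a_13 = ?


Computing iteratively: 3, 2, 5, 7, 12, 19, 31, 50, 81, 131, 212, 343, ...
a_13 = 555

a_13 = 555


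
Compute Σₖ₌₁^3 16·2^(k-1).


Sₙ = 16×(2^3 - 1)/(2 - 1)
= 16×(8 - 1)/1
= 16×7/1
= 112

S_3 = 112


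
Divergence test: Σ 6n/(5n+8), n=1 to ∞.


lim(n→∞) 6n/(5n+8) = 6/5 = 6/5  (divide numerator and denominator by n)
lim aₙ = 6/5 ≠ 0 → series DIVERGES

Diverges (lim aₙ = 6/5 ≠ 0)


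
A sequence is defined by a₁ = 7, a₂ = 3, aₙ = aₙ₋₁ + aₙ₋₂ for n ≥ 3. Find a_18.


Computing iteratively: 7, 3, 10, 13, 23, 36, 59, 95, 154, 249, 403, 652, ...
a_18 = 11700

a_18 = 11700


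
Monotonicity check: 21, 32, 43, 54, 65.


Differences: 11, 11, 11, 11
All differences > 0 → strictly INCREASING

Monotonically increasing


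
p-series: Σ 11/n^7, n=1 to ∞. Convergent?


p-series test: Σ c/n^p converges if p > 1, diverges if p ≤ 1 (constant c > 0 doesn't affect convergence).
p = 7
7 > 1 → CONVERGES

Converges (p = 7 > 1)


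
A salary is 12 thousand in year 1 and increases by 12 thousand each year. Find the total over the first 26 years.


aₙ = 12 + (26-1)×12 = 312
Sₙ = n(a₁+aₙ)/2 = 26×(12+312)/2
= 26×324/2 = 4212

S_26 = 4212


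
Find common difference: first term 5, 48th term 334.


d = (aₙ - a₁)/(n-1)
= (334 - 5)/(48-1)
= 329/47 = 7

d = 7


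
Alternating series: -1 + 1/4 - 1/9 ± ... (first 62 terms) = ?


S = -1 + 1/4 - 1/9 + 1/16 - 1/25 + 1/36 - 1/49 + 1/64 ± ...
= -0.8223
(Full series converges to -π²/12 ≈ -0.8225)

S_62 = -0.8223


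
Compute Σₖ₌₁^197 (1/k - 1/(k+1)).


Telescoping: adjacent terms cancel.
= 1/1 - 1/198
= 1 - 1/198 = 197/198

Sum = 197/198


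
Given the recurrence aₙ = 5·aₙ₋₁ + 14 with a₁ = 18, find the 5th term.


Computing step by step:
a_1 = 18
a_2 = 104
a_3 = 534
a_4 = 2684
a_5 = 13434


a_5 = 13434


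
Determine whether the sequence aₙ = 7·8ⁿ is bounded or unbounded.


aₙ = 7·8ⁿ → as n→∞, aₙ→∞ (since base 8 > 1)
No finite upper bound exists
The sequence is UNBOUNDED

Unbounded (aₙ → ∞ as n → ∞)


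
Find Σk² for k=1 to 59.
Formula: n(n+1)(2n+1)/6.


n = 59
n(n+1)(2n+1)/6 = 59×60×119/6
= 421260/6 = 70210

Σk² = 70210


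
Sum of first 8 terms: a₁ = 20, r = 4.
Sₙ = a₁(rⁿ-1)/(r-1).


Sₙ = 20×(4^8 - 1)/(4 - 1)
= 20×(65536 - 1)/3
= 20×65535/3
= 436900

S_8 = 436900


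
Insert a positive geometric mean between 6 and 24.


GM = √(6×24) = √144 = 12

GM = 12


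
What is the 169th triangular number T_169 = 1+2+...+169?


n(n+1)/2 = 169×170/2 = 28730/2 = 14365

Σk = 14365


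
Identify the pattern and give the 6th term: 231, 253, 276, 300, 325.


Pattern: triangular numbers: n(n+1)/2
Terms: 231, 253, 276, 300, 325
Next term = 351

Next term = 351


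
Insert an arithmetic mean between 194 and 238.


AM = (194 + 238)/2 = 432/2 = 216

AM = 216


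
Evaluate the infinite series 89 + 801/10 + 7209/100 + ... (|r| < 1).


S∞ = a₁/(1-r) = 89/(1 - 9/10)
= 89/(1/10)
= 890

S∞ = 890


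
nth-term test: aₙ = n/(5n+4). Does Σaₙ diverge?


lim(n→∞) n/(5n+4) = 1/5 = 1/5  (divide numerator and denominator by n)
lim aₙ = 1/5 ≠ 0 → series DIVERGES

Diverges (lim aₙ = 1/5 ≠ 0)


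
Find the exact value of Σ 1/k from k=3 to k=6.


Σₖ₌3^6 1/k = 1/3 + 1/4 + 1/5 + 1/6
= 19/20
≈ 0.95

Sum = 19/20 ≈ 0.95


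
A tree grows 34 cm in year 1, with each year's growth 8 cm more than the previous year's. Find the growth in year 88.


aₙ = a₁ + (n-1)d
= 34 + (88-1)×8
= 34 + 696
= 730

a_88 = 730


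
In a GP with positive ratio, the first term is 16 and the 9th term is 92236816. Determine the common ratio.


r^(n-1) = aₙ/a₁
r^8 = 92236816/16 = 5764801
r = 5764801^(1/8)
= ±7; taking r > 0 gives r = 7

r = 7


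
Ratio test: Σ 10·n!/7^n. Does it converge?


aₙ = 10·n!/7^n
a_{n+1}/aₙ = (n+1)!/7^(n+1) × 7^n/n!  (constant 10 cancels)
= (n+1)/7
L = lim(n→∞) (n+1)/7 = ∞
L > 1 → series DIVERGES

Diverges (ratio test: L = ∞ > 1)


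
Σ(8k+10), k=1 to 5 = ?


Σ(8k+10) = 8·Σk + 10·n
= 8·15 + 10·5
= 120 + 50 = 170

Σ = 170


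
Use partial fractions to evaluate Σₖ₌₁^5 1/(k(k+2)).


1/(k(k+2)) = (1/2)·(1/k - 1/(k+2)) (partial fractions)
Telescoping: Σ = (1/2)·(1 + 1/2 - 1/6 - 1/7) = 25/42

Sum = 25/42


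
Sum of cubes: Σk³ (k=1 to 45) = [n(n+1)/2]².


n(n+1)/2 = 45×46/2 = 1035
Σk³ = 1035² = 1071225

Σk³ = 1071225


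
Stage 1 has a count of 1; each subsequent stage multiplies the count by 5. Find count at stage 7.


aₙ = a₁·r^(n-1)
= 1×5^6
= 1×15625
= 15625

a_7 = 15625


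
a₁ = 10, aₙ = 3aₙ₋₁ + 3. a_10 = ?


Computing step by step:
a_1 = 10
a_2 = 33
a_3 = 102
a_4 = 309
a_5 = 930
a_6 = 2793
a_7 = 8382
a_8 = 25149
a_9 = 75450
a_10 = 226353


a_10 = 226353


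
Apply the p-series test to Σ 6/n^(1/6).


p-series test: Σ c/n^p converges if p > 1, diverges if p ≤ 1 (constant c > 0 doesn't affect convergence).
p = 1/6
1/6 ≤ 1 → DIVERGES

Diverges (p = 1/6 ≤ 1)


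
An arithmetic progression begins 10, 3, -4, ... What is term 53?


aₙ = a₁ + (n-1)d
= 10 + (53-1)×-7
= 10 - 364
= -354

a_53 = -354


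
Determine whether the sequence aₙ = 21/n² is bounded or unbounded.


a₁ = 21, a₂ = 21/4, a₃ = 21/9, ...
0 < aₙ ≤ 21 for all n ≥ 1
The sequence IS bounded

Bounded (0 < aₙ ≤ 21)


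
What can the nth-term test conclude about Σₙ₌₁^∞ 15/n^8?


lim(n→∞) 15/n^8 = 0
lim aₙ = 0 → nth-term test is INCONCLUSIVE
(Need other tests; this is actually a convergent p-series with p=8 > 1)

Inconclusive (lim aₙ = 0; need another test)


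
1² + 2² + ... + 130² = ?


n = 130
n(n+1)(2n+1)/6 = 130×131×261/6
= 4444830/6 = 740805

Σk² = 740805


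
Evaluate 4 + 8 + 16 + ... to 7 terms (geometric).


Sₙ = 4×(2^7 - 1)/(2 - 1)
= 4×(128 - 1)/1
= 4×127/1
= 508

S_7 = 508


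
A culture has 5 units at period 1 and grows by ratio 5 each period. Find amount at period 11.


aₙ = a₁·r^(n-1)
= 5×5^10
= 5×9765625
= 48828125

a_11 = 48828125


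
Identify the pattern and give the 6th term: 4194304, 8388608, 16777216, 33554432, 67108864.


Pattern: powers of 2: 2ⁿ
Terms: 4194304, 8388608, 16777216, 33554432, 67108864
Next term = 134217728

Next term = 134217728


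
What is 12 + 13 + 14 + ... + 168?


Σₖ₌12^168 k = Σₖ₌₁^168 k − Σₖ₌₁^11 k
= 168·169/2 − 11·12/2
= 14196 − 66 = 14130

Σk = 14130


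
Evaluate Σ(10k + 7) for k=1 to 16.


Σ(10k+7) = 10·Σk + 7·n
= 10·136 + 7·16
= 1360 + 112 = 1472

Σ = 1472


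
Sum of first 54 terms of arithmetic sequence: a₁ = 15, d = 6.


aₙ = 15 + (54-1)×6 = 333
Sₙ = n(a₁+aₙ)/2 = 54×(15+333)/2
= 54×348/2 = 9396

S_54 = 9396


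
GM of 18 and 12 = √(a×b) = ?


GM = √(18×12) = √216 = 14.6969

GM = 14.6969


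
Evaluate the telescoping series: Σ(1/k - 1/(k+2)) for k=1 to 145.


Telescoping with gap 2: two head and two tail terms survive.
= (1 + 1/2) - (1/146 + 1/147)
= 3/2 - 1/146 - 1/147 = 15950/10731

Sum = 15950/10731


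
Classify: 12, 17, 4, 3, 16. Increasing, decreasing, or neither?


Differences: 5, -13, -1, 13
Difference at position 1 is +5 (> 0) but position 2 is -13 (< 0) — sequence both rises and falls
→ NOT monotonic

Not monotonic


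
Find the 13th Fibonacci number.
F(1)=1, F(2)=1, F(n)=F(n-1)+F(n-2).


Fibonacci sequence: 1, 1, 2, 3, 5, 8, 13, 21, 34, 55, 89, ...
F(13) = 233

F(13) = 233


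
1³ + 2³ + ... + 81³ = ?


n(n+1)/2 = 81×82/2 = 3321
Σk³ = 3321² = 11029041

Σk³ = 11029041


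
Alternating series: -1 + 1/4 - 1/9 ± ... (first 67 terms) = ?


S = -1 + 1/4 - 1/9 + 1/16 - 1/25 + 1/36 - 1/49 + 1/64 ± ...
= -0.8226
(Full series converges to -π²/12 ≈ -0.8225)

S_67 = -0.8226


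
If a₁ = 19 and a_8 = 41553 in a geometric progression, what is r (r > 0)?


r^(n-1) = aₙ/a₁
r^7 = 41553/19 = 2187
r = 2187^(1/7)
= 3

r = 3


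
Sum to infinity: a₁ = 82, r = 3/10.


S∞ = a₁/(1-r) = 82/(1 - 3/10)
= 82/(7/10)
= 820/7

S∞ = 820/7


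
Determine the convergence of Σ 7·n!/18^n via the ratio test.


aₙ = 7·n!/18^n
a_{n+1}/aₙ = (n+1)!/18^(n+1) × 18^n/n!  (constant 7 cancels)
= (n+1)/18
L = lim(n→∞) (n+1)/18 = ∞
L > 1 → series DIVERGES

Diverges (ratio test: L = ∞ > 1)


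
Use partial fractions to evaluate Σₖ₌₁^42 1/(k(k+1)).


1/(k(k+1)) = 1/k - 1/(k+1) (partial fractions)
Telescoping: Σ = 1 - 1/43 = 42/43

Sum = 42/43


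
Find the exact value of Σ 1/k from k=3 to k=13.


Σₖ₌3^13 1/k = 1/3 + 1/4 + 1/5 + ... + 1/13
= 605453/360360
≈ 1.6801

Sum = 605453/360360 ≈ 1.6801


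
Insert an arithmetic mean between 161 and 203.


AM = (161 + 203)/2 = 364/2 = 182

AM = 182


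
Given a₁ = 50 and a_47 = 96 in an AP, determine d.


d = (aₙ - a₁)/(n-1)
= (96 - 50)/(47-1)
= 46/46 = 1

d = 1


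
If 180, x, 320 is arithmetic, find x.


AM = (180 + 320)/2 = 500/2 = 250

AM = 250


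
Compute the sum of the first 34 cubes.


n(n+1)/2 = 34×35/2 = 595
Σk³ = 595² = 354025

Σk³ = 354025


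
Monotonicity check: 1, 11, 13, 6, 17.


Differences: 10, 2, -7, 11
Difference at position 1 is +10 (> 0) but position 3 is -7 (< 0) — sequence both rises and falls
→ NOT monotonic

Not monotonic


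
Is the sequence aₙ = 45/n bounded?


a₁ = 45, a₂ = 45/2, a₃ = 45/3, ...
0 < aₙ ≤ 45 for all n ≥ 1
Lower bound: 0, Upper bound: 45
The sequence IS bounded

Bounded (0 < aₙ ≤ 45)


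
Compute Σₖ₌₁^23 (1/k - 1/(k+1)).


Telescoping: adjacent terms cancel.
= 1/1 - 1/24
= 1 - 1/24 = 23/24

Sum = 23/24


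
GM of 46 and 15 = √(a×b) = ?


GM = √(46×15) = √690 = 26.2679

GM = 26.2679


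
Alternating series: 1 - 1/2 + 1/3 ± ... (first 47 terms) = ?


S = 1 - 1/2 + 1/3 - 1/4 + 1/5 - 1/6 + 1/7 - 1/8 ± ...
= 0.7037
(Full series converges to +ln(2) ≈ +0.6931)

S_47 = 0.7037


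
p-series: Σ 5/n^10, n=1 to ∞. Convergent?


p-series test: Σ c/n^p converges if p > 1, diverges if p ≤ 1 (constant c > 0 doesn't affect convergence).
p = 10
10 > 1 → CONVERGES

Converges (p = 10 > 1)


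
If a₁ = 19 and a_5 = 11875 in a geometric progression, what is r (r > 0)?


r^(n-1) = aₙ/a₁
r^4 = 11875/19 = 625
r = 625^(1/4)
= ±5; taking r > 0 gives r = 5

r = 5


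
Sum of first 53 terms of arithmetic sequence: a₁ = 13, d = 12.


aₙ = 13 + (53-1)×12 = 637
Sₙ = n(a₁+aₙ)/2 = 53×(13+637)/2
= 53×650/2 = 17225

S_53 = 17225


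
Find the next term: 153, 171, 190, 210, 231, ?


Pattern: triangular numbers: n(n+1)/2
Terms: 153, 171, 190, 210, 231
Next term = 253

Next term = 253


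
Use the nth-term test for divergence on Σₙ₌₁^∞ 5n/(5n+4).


lim(n→∞) 5n/(5n+4) = 5/5 = 1  (divide numerator and denominator by n)
lim aₙ = 1 ≠ 0 → series DIVERGES

Diverges (lim aₙ = 1 ≠ 0)


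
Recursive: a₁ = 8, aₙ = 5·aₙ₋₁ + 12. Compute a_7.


Computing step by step:
a_1 = 8
a_2 = 52
a_3 = 272
a_4 = 1372
a_5 = 6872
a_6 = 34372
a_7 = 171872


a_7 = 171872


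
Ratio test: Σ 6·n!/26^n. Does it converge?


aₙ = 6·n!/26^n
a_{n+1}/aₙ = (n+1)!/26^(n+1) × 26^n/n!  (constant 6 cancels)
= (n+1)/26
L = lim(n→∞) (n+1)/26 = ∞
L > 1 → series DIVERGES

Diverges (ratio test: L = ∞ > 1)


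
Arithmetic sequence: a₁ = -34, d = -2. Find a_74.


aₙ = a₁ + (n-1)d
= -34 + (74-1)×-2
= -34 - 146
= -180

a_74 = -180


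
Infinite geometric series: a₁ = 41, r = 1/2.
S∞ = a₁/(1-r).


S∞ = a₁/(1-r) = 41/(1 - 1/2)
= 41/(1/2)
= 82

S∞ = 82


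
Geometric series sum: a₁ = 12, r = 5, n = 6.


Sₙ = 12×(5^6 - 1)/(5 - 1)
= 12×(15625 - 1)/4
= 12×15624/4
= 46872

S_6 = 46872


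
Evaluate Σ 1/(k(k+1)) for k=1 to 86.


1/(k(k+1)) = 1/k - 1/(k+1) (partial fractions)
Telescoping: Σ = 1 - 1/87 = 86/87

Sum = 86/87


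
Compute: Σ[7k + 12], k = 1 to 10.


Σ(7k+12) = 7·Σk + 12·n
= 7·55 + 12·10
= 385 + 120 = 505

Σ = 505


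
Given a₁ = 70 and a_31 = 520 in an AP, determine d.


d = (aₙ - a₁)/(n-1)
= (520 - 70)/(31-1)
= 450/30 = 15

d = 15


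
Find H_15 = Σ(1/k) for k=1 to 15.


H_15 = 1/1 + 1/2 + 1/3 + ... + 1/15
= 1195757/360360
≈ 3.3182

H_15 = 1195757/360360 ≈ 3.3182


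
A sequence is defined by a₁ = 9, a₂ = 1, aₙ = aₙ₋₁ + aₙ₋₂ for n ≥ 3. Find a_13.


Computing iteratively: 9, 1, 10, 11, 21, 32, 53, 85, 138, 223, 361, 584, ...
a_13 = 945

a_13 = 945


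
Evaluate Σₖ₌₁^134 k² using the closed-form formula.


n = 134
n(n+1)(2n+1)/6 = 134×135×269/6
= 4866210/6 = 811035

Σk² = 811035


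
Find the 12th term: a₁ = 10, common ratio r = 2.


aₙ = a₁·r^(n-1)
= 10×2^11
= 10×2048
= 20480

a_12 = 20480


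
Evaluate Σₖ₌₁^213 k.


n(n+1)/2 = 213×214/2 = 45582/2 = 22791

Σk = 22791


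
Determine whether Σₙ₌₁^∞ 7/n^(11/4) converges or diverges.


p-series test: Σ c/n^p converges if p > 1, diverges if p ≤ 1 (constant c > 0 doesn't affect convergence).
p = 11/4
11/4 > 1 → CONVERGES

Converges (p = 11/4 > 1)


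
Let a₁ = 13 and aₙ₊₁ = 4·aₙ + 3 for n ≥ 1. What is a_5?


Computing step by step:
a_1 = 13
a_2 = 55
a_3 = 223
a_4 = 895
a_5 = 3583


a_5 = 3583


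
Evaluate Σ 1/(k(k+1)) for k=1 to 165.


1/(k(k+1)) = 1/k - 1/(k+1) (partial fractions)
Telescoping: Σ = 1 - 1/166 = 165/166

Sum = 165/166


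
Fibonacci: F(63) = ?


Fibonacci sequence: 1, 1, 2, 3, 5, 8, 13, 21, 34, 55, 89, ...
F(63) = 6557470319842

F(63) = 6557470319842


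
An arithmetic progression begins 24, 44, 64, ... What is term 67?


aₙ = a₁ + (n-1)d
= 24 + (67-1)×20
= 24 + 1320
= 1344

a_67 = 1344


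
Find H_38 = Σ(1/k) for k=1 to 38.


H_38 = 1/1 + 1/2 + 1/3 + ... + 1/38
= 2053580969474233/485721041551200
≈ 4.2279

H_38 = 2053580969474233/485721041551200 ≈ 4.2279


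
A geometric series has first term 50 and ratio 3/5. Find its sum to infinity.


S∞ = a₁/(1-r) = 50/(1 - 3/5)
= 50/(2/5)
= 125

S∞ = 125


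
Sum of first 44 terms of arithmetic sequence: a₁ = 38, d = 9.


aₙ = 38 + (44-1)×9 = 425
Sₙ = n(a₁+aₙ)/2 = 44×(38+425)/2
= 44×463/2 = 10186

S_44 = 10186


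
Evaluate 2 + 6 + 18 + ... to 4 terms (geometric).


Sₙ = 2×(3^4 - 1)/(3 - 1)
= 2×(81 - 1)/2
= 2×80/2
= 80

S_4 = 80


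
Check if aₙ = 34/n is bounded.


a₁ = 34, a₂ = 34/2, a₃ = 34/3, ...
0 < aₙ ≤ 34 for all n ≥ 1
Lower bound: 0, Upper bound: 34
The sequence IS bounded

Bounded (0 < aₙ ≤ 34)


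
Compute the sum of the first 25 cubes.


n(n+1)/2 = 25×26/2 = 325
Σk³ = 325² = 105625

Σk³ = 105625


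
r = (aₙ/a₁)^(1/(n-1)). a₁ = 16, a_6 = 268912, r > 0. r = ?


r^(n-1) = aₙ/a₁
r^5 = 268912/16 = 16807
r = 16807^(1/5)
= 7

r = 7


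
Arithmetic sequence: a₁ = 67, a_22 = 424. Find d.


d = (aₙ - a₁)/(n-1)
= (424 - 67)/(22-1)
= 357/21 = 17

d = 17


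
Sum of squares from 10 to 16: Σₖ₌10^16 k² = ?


Σₖ₌10^16 k² = Σₖ₌₁^16 k² − Σₖ₌₁^9 k²
= 16·17·33/6 − 9·10·19/6
= 1496 − 285 = 1211

Σk² = 1211


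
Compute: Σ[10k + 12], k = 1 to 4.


Σ(10k+12) = 10·Σk + 12·n
= 10·10 + 12·4
= 100 + 48 = 148

Σ = 148


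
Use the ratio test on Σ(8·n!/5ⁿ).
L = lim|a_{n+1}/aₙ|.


aₙ = 8·n!/5^n
a_{n+1}/aₙ = (n+1)!/5^(n+1) × 5^n/n!  (constant 8 cancels)
= (n+1)/5
L = lim(n→∞) (n+1)/5 = ∞
L > 1 → series DIVERGES

Diverges (ratio test: L = ∞ > 1)


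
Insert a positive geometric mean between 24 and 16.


GM = √(24×16) = √384 = 19.5959

GM = 19.5959


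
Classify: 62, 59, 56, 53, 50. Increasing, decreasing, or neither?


Differences: -3, -3, -3, -3
All differences < 0 → strictly DECREASING

Monotonically decreasing


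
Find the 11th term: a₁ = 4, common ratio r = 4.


aₙ = a₁·r^(n-1)
= 4×4^10
= 4×1048576
= 4194304

a_11 = 4194304


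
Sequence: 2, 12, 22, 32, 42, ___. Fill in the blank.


Pattern: arithmetic (d=10)
Terms: 2, 12, 22, 32, 42
Next term = 52

Next term = 52


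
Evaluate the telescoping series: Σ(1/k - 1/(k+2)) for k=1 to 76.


Telescoping with gap 2: two head and two tail terms survive.
= (1 + 1/2) - (1/77 + 1/78)
= 3/2 - 1/77 - 1/78 = 4427/3003

Sum = 4427/3003


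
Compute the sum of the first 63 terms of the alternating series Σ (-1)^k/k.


S = -1 + 1/2 - 1/3 + 1/4 - 1/5 + 1/6 - 1/7 + 1/8 ± ...
= -0.701
(Full series converges to -ln(2) ≈ -0.6931)

S_63 = -0.701
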